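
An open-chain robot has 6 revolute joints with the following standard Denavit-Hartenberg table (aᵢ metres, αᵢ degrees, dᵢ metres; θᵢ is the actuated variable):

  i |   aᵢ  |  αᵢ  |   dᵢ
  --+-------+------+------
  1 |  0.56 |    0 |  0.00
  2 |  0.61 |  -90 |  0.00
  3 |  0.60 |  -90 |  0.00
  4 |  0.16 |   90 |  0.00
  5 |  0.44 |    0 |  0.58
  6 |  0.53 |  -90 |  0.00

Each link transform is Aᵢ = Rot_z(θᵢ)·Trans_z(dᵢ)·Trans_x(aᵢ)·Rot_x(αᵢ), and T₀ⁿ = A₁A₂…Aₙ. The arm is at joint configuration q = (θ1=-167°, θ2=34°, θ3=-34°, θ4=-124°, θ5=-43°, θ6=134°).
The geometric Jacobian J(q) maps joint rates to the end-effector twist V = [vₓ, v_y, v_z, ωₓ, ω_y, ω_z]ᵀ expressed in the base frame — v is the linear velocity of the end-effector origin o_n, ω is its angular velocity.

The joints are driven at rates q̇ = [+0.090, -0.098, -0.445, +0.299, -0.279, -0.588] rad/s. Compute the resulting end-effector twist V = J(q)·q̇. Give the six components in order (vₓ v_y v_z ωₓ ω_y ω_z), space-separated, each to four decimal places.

o_n = [-0.9180, -0.6241, -0.2717]
J₁: ẑ×o_n = [0.6241, -0.9180, 0.0000], ω = ẑ
J2: z=[0.0000, 0.0000, 1.0000] o=[-0.5456, -0.1260, 0.0000] → [0.4981, -0.3723, 0.0000, 0.0000, 0.0000, 1.0000]
J3: z=[0.7314, -0.6820, 0.0000] o=[-0.9617, -0.5721, 0.0000] → [0.1853, 0.1987, -0.0082, 0.7314, -0.6820, 0.0000]
J4: z=[-0.3814, -0.4090, -0.8290] o=[-1.3009, -0.9359, 0.3355] → [0.5068, -0.5490, 0.0377, -0.3814, -0.4090, -0.8290]
J5: z=[0.0598, 0.8840, -0.4636] o=[-1.1533, -0.9721, 0.2855] → [-0.3312, -0.0758, -0.1872, 0.0598, 0.8840, -0.4636]
J6: z=[0.0598, 0.8840, -0.4636] o=[-0.7073, -0.4095, 0.1648] → [-0.4853, 0.1237, 0.1734, 0.0598, 0.8840, -0.4636]
V = J·q̇ = [0.4542, -0.3503, -0.0348, -0.4913, -0.5852, 0.1461]

0.4542 -0.3503 -0.0348 -0.4913 -0.5852 0.1461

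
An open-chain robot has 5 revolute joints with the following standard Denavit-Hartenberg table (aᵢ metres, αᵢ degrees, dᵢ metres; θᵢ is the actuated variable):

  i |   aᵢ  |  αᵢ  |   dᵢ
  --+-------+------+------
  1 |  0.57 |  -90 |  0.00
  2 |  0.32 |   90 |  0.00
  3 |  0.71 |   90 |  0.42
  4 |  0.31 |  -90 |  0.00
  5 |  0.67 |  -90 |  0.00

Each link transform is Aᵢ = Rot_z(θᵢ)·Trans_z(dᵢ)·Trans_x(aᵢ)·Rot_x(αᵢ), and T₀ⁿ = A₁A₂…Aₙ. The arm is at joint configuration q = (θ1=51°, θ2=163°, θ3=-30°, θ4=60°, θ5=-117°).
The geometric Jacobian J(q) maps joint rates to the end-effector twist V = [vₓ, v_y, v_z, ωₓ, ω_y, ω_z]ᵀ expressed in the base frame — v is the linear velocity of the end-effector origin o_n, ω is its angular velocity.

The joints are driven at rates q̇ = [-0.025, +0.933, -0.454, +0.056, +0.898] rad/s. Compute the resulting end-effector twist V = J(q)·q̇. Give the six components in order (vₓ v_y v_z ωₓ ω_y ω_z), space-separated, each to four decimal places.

0.3067 -0.4433 0.0981 -0.5683 1.3216 0.1849

o_n = [0.7312, -0.4850, -0.5933]
J₁: ẑ×o_n = [0.4850, 0.7312, -0.0000], ω = ẑ
J2: z=[-0.7771, 0.6293, 0.0000] o=[0.3587, 0.4430, 0.0000] → [-0.3734, -0.4611, 0.4867, -0.7771, 0.6293, 0.0000]
J3: z=[0.1840, 0.2272, -0.9563] o=[0.1661, 0.2052, -0.0936] → [-0.7735, -0.4484, -0.2554, 0.1840, 0.2272, -0.9563]
J4: z=[0.9739, -0.1734, 0.1462] o=[0.1492, -0.3798, -0.6750] → [0.0012, 0.0055, -0.0015, 0.9739, -0.1734, 0.1462]
J5: z=[0.2069, 0.9435, -0.2589] o=[0.1781, -0.4673, -0.9710] → [0.3518, -0.2213, -0.5255, 0.2069, 0.9435, -0.2589]
V = J·q̇ = [0.3067, -0.4433, 0.0981, -0.5683, 1.3216, 0.1849]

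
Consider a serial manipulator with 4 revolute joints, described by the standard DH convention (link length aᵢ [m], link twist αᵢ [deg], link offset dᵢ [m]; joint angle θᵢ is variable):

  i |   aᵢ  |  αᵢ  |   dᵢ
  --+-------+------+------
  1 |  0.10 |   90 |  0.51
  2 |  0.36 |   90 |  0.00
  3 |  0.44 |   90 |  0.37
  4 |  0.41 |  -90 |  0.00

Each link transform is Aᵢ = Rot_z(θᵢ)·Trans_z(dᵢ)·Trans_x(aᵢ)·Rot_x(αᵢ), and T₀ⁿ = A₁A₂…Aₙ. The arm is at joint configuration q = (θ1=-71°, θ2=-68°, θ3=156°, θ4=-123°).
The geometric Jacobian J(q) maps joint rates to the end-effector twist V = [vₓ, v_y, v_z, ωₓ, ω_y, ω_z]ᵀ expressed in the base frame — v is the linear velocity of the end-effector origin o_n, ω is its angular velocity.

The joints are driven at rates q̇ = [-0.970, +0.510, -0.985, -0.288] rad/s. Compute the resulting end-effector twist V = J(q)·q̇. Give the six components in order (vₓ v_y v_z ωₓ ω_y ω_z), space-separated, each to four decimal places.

-0.2705 -0.0962 -0.1699 0.0496 -0.9024 -0.4924

o_n = [-0.0389, -0.1577, 0.3500]
J₁: ẑ×o_n = [0.1577, -0.0389, 0.0000], ω = ẑ
J2: z=[-0.9455, -0.3256, 0.0000] o=[0.0326, -0.0946, 0.5100] → [0.0521, -0.1513, 0.0365, -0.9455, -0.3256, 0.0000]
J3: z=[-0.3019, 0.8767, -0.3746] o=[0.0765, -0.2221, 0.1762] → [0.1764, 0.0957, 0.0817, -0.3019, 0.8767, -0.3746]
J4: z=[-0.8142, -0.4415, -0.3771] o=[-0.2535, 0.1864, 0.4103] → [-0.1031, -0.1300, 0.3749, -0.8142, -0.4415, -0.3771]
V = J·q̇ = [-0.2705, -0.0962, -0.1699, 0.0496, -0.9024, -0.4924]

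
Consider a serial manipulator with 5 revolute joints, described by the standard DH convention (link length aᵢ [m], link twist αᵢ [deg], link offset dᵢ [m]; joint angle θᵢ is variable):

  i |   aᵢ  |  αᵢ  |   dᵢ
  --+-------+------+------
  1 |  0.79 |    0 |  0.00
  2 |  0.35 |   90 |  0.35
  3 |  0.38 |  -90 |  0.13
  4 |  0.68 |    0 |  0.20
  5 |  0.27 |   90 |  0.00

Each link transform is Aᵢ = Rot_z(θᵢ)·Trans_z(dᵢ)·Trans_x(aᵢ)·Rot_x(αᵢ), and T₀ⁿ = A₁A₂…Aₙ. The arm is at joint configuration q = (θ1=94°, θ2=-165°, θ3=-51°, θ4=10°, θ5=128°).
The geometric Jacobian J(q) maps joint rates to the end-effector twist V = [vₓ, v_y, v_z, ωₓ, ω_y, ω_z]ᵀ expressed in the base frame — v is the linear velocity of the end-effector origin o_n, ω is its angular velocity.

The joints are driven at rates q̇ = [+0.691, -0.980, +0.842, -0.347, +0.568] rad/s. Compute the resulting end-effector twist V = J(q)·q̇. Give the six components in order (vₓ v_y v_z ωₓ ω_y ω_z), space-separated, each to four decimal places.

o_n = [0.4429, -0.1401, -0.1839]
J₁: ẑ×o_n = [0.1401, 0.4429, -0.0000], ω = ẑ
J2: z=[0.0000, 0.0000, 1.0000] o=[-0.0551, 0.7881, 0.0000] → [0.9282, 0.4981, -0.0000, 0.0000, 0.0000, 1.0000]
J3: z=[-0.9455, -0.3256, 0.0000] o=[0.0588, 0.4571, 0.3500] → [0.1738, -0.5049, 0.6897, -0.9455, -0.3256, 0.0000]
J4: z=[0.2530, -0.7348, 0.6293] o=[0.0138, 0.1887, 0.0547] → [0.3823, 0.3305, 0.2322, 0.2530, -0.7348, 0.6293]
J5: z=[0.2530, -0.7348, 0.6293] o=[0.3132, -0.3183, -0.3399] → [-0.2267, 0.0422, 0.1404, 0.2530, -0.7348, 0.6293]
V = J·q̇ = [-0.9279, -0.6978, 0.5799, -0.7402, -0.4365, -0.1499]

-0.9279 -0.6978 0.5799 -0.7402 -0.4365 -0.1499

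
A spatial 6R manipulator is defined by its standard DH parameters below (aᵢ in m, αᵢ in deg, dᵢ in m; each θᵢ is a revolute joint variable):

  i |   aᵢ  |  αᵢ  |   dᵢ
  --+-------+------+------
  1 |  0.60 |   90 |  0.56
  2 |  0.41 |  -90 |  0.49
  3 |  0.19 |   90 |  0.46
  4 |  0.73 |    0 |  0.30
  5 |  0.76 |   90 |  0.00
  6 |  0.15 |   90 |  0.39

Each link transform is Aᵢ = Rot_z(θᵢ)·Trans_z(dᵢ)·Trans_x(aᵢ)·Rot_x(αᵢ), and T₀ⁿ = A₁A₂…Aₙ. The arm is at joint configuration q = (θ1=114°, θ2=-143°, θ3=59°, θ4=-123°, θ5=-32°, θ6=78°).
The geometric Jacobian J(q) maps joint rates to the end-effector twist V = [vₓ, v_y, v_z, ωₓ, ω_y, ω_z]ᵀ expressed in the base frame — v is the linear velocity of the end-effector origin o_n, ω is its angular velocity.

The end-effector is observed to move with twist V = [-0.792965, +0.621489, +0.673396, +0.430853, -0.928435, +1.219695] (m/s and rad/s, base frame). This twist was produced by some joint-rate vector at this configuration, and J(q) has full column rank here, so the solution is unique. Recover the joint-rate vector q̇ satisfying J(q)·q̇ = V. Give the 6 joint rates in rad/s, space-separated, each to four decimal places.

o_n = [1.3748, 0.9785, 0.5268]
J₁: ẑ×o_n = [-0.9785, 1.3748, 0.0000], ω = ẑ
J2: z=[0.9135, 0.4067, 0.0000] o=[-0.2440, 0.5481, 0.5600] → [-0.0135, 0.0303, -0.2652, 0.9135, 0.4067, 0.0000]
J3: z=[-0.2448, 0.5498, -0.7986] o=[0.3368, 0.4483, 0.3133] → [0.5409, -0.7767, -0.7005, -0.2448, 0.5498, -0.7986]
J4: z=[0.7489, -0.4159, -0.5159] o=[0.1072, 0.5636, -0.1130] → [-0.0520, -1.1331, 0.8380, 0.7489, -0.4159, -0.5159]
J5: z=[0.7489, -0.4159, -0.5159] o=[0.7265, 0.3902, 0.3444] → [0.2276, -0.4710, 0.7102, 0.7489, -0.4159, -0.5159]
J6: z=[0.0384, 0.8044, -0.5928] o=[1.2293, 0.7126, 0.8144] → [-0.0737, -0.0752, -0.1068, 0.0384, 0.8044, -0.5928]
q̇ = J⁺·V = [0.4090, 0.1740, -0.6090, 0.5720, -0.3710, -0.7220]

0.4090 0.1740 -0.6090 0.5720 -0.3710 -0.7220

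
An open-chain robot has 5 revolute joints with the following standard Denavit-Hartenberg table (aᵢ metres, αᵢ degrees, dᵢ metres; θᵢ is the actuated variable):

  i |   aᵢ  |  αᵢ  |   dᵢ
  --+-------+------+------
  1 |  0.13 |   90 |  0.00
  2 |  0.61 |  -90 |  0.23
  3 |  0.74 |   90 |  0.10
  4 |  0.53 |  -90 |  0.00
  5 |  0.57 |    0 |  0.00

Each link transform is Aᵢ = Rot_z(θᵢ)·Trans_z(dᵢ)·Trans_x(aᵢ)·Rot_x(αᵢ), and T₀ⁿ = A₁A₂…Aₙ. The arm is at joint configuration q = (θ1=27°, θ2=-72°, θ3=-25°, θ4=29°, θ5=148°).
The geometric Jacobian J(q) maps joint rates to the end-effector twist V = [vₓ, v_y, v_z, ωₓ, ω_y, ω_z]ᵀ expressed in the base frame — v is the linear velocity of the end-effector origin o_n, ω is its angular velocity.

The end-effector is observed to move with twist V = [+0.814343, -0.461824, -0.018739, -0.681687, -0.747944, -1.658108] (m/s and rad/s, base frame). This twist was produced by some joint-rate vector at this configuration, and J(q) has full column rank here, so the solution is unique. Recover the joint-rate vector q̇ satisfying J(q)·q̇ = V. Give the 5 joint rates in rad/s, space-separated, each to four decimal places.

-0.8920 0.4350 -0.4840 -0.2550 -0.7470

o_n = [0.7476, 0.0597, -1.3366]
J₁: ẑ×o_n = [-0.0597, 0.7476, 0.0000], ω = ẑ
J2: z=[0.4540, -0.8910, 0.0000] o=[0.1158, 0.0590, 0.0000] → [1.1910, 0.6068, 0.5632, 0.4540, -0.8910, 0.0000]
J3: z=[0.8474, 0.4318, 0.3090] o=[0.3882, -0.0603, -0.5801] → [-0.3637, 0.7521, -0.0535, 0.8474, 0.4318, 0.3090]
J4: z=[0.2951, -0.8668, 0.4019] o=[0.7996, -0.2017, -1.1871] → [0.0246, 0.0232, 0.0321, 0.2951, -0.8668, 0.4019]
J5: z=[0.5272, 0.4986, 0.6882] o=[1.2219, -0.2064, -1.5072] → [-0.0981, -0.4163, 0.3767, 0.5272, 0.4986, 0.6882]
q̇ = J⁺·V = [-0.8920, 0.4350, -0.4840, -0.2550, -0.7470]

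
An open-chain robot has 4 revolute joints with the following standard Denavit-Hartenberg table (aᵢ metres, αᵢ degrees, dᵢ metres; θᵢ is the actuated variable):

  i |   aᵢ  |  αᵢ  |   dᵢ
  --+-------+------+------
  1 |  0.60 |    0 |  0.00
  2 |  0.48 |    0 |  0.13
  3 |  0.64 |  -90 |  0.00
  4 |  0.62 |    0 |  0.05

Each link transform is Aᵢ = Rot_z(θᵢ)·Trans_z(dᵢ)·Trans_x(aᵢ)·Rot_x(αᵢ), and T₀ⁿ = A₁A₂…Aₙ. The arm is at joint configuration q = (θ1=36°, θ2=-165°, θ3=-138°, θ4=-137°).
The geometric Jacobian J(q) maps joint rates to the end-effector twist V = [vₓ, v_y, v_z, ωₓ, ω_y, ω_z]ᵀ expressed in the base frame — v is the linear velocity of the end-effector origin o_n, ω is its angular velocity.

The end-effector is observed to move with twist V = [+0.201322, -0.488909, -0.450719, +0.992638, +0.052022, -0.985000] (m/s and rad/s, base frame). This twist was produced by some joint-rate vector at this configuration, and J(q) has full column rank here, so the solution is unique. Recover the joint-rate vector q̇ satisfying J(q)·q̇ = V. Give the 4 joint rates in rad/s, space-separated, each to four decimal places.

o_n = [0.1236, 0.1633, 0.5528]
J₁: ẑ×o_n = [-0.1633, 0.1236, 0.0000], ω = ẑ
J2: z=[0.0000, 0.0000, 1.0000] o=[0.4854, 0.3527, 0.0000] → [0.1893, -0.3618, 0.0000, 0.0000, 0.0000, 1.0000]
J3: z=[0.0000, 0.0000, 1.0000] o=[0.1833, -0.0204, 0.1300] → [-0.1837, -0.0597, 0.0000, 0.0000, 0.0000, 1.0000]
J4: z=[-0.9986, -0.0523, 0.0000] o=[0.1498, 0.6188, 0.1300] → [-0.0221, 0.4223, 0.4534, -0.9986, -0.0523, 0.0000]
q̇ = J⁺·V = [-0.6470, 0.0310, -0.3690, -0.9940]

-0.6470 0.0310 -0.3690 -0.9940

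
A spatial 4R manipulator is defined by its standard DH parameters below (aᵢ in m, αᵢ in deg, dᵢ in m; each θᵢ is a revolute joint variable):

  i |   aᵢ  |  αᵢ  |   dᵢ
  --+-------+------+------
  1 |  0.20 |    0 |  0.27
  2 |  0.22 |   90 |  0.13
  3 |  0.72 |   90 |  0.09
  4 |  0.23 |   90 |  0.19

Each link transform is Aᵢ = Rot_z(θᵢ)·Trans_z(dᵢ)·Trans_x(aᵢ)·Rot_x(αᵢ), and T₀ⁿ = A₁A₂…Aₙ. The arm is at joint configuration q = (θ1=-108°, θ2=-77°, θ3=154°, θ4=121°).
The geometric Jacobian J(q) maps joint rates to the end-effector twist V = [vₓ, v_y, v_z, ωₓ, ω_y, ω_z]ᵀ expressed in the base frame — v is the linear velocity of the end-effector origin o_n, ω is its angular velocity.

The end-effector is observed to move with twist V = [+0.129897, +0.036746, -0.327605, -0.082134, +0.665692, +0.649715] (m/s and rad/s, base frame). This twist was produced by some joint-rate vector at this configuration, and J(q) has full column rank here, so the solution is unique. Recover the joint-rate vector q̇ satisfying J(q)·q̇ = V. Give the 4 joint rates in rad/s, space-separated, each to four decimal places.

0.0100 0.3530 0.6560 0.3190

o_n = [0.1997, 0.0752, 0.8345]
J₁: ẑ×o_n = [-0.0752, 0.1997, 0.0000], ω = ẑ
J2: z=[0.0000, 0.0000, 1.0000] o=[-0.0618, -0.1902, 0.2700] → [-0.2654, 0.2615, 0.0000, 0.0000, 0.0000, 1.0000]
J3: z=[0.0872, 0.9962, 0.0000] o=[-0.2810, -0.1710, 0.4000] → [0.4328, -0.0379, -0.4574, 0.0872, 0.9962, 0.0000]
J4: z=[-0.4367, 0.0382, 0.8988] o=[0.3715, -0.1378, 0.7156] → [-0.1868, -0.1026, -0.0864, -0.4367, 0.0382, 0.8988]
q̇ = J⁺·V = [0.0100, 0.3530, 0.6560, 0.3190]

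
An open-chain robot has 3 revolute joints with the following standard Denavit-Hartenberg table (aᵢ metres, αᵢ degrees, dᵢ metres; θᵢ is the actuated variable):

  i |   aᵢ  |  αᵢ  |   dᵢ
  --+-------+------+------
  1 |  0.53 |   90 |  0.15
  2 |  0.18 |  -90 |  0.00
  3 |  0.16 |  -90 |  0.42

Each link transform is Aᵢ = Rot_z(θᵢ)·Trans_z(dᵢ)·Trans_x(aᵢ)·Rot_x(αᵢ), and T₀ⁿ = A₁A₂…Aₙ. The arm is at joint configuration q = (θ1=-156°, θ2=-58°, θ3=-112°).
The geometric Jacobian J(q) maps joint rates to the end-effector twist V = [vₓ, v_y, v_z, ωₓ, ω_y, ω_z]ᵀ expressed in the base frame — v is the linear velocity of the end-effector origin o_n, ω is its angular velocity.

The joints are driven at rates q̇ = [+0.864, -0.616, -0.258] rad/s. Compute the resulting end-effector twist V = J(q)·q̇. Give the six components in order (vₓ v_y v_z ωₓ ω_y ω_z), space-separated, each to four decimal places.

o_n = [-0.9280, -0.2508, 0.2707]
J₁: ẑ×o_n = [0.2508, -0.9280, 0.0000], ω = ẑ
J2: z=[-0.4067, 0.9135, 0.0000] o=[-0.4842, -0.2156, 0.1500] → [0.1103, 0.0491, 0.4198, -0.4067, 0.9135, 0.0000]
J3: z=[-0.7747, -0.3449, 0.5299] o=[-0.5713, -0.2544, -0.0026] → [-0.0962, 0.0228, -0.1258, -0.7747, -0.3449, 0.5299]
V = J·q̇ = [0.1736, -0.8379, -0.2261, 0.4504, -0.4738, 0.7273]

0.1736 -0.8379 -0.2261 0.4504 -0.4738 0.7273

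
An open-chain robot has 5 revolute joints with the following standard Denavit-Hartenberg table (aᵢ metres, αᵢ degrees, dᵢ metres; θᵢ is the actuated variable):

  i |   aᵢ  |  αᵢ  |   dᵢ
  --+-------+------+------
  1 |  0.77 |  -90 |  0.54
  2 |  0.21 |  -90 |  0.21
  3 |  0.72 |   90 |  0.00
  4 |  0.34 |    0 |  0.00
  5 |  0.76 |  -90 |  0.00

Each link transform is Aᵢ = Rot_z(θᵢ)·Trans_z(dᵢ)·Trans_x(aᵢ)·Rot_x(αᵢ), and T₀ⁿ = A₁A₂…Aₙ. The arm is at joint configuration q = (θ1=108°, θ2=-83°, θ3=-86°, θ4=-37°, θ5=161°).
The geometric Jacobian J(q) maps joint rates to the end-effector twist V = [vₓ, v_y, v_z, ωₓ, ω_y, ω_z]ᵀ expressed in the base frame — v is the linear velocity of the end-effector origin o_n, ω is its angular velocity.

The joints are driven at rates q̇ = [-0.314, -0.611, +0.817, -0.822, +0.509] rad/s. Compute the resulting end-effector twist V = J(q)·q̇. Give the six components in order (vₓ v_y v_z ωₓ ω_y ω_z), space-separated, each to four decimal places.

0.3403 0.2060 0.7479 0.3395 1.0030 -0.1037

o_n = [-1.1151, 0.9233, 0.7358]
J₁: ẑ×o_n = [-0.9233, -1.1151, 0.0000], ω = ẑ
J2: z=[-0.9511, -0.3090, 0.0000] o=[-0.2379, 0.7323, 0.5400] → [-0.0605, 0.1862, -0.4527, -0.9511, -0.3090, 0.0000]
J3: z=[-0.3067, 0.9440, -0.1219] o=[-0.4456, 0.6918, 0.7484] → [0.0163, 0.0777, 0.5610, -0.3067, 0.9440, -0.1219]
J4: z=[-0.0288, -0.1372, -0.9901] o=[-1.1306, 0.4756, 0.7983] → [0.4518, -0.0171, -0.0108, -0.0288, -0.1372, -0.9901]
J5: z=[-0.0288, -0.1372, -0.9901] o=[-1.3261, 0.2010, 0.8420] → [0.7298, -0.2120, 0.0082, -0.0288, -0.1372, -0.9901]
V = J·q̇ = [0.3403, 0.2060, 0.7479, 0.3395, 1.0030, -0.1037]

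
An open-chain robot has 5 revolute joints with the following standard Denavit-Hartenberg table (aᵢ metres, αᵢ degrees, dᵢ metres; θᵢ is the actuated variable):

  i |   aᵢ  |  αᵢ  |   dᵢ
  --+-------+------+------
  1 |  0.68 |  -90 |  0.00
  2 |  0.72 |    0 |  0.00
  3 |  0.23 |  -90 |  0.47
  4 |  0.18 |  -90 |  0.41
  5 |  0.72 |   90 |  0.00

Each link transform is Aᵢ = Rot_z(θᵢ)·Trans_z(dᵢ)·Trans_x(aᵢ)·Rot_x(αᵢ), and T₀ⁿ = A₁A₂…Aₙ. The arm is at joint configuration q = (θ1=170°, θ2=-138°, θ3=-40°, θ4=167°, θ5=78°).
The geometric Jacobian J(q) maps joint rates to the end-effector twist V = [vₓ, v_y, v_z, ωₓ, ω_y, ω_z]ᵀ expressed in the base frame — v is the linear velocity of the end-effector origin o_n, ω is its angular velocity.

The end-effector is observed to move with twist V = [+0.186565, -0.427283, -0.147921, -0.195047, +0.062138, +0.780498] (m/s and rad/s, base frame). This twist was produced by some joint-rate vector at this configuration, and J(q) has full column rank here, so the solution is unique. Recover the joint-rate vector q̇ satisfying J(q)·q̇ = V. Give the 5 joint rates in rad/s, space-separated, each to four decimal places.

-0.1690 -0.2100 -0.5520 0.9560 0.7540

o_n = [-0.2912, -0.3506, 0.1845]
J₁: ẑ×o_n = [0.3506, -0.2912, 0.0000], ω = ẑ
J2: z=[-0.1736, -0.9848, 0.0000] o=[-0.6697, 0.1181, 0.0000] → [-0.1817, 0.0320, 0.4541, -0.1736, -0.9848, 0.0000]
J3: z=[-0.1736, -0.9848, 0.0000] o=[-0.1427, 0.0252, 0.4818] → [0.2928, -0.0516, -0.0809, -0.1736, -0.9848, 0.0000]
J4: z=[-0.0344, 0.0061, 0.9994] o=[0.0020, -0.4776, 0.4898] → [-0.1288, -0.3035, -0.0026, -0.0344, 0.0061, 0.9994]
J5: z=[-0.3906, -0.9205, -0.0079] o=[-0.1777, -0.4048, 0.8934] → [0.6530, -0.2760, -0.1257, -0.3906, -0.9205, -0.0079]
q̇ = J⁺·V = [-0.1690, -0.2100, -0.5520, 0.9560, 0.7540]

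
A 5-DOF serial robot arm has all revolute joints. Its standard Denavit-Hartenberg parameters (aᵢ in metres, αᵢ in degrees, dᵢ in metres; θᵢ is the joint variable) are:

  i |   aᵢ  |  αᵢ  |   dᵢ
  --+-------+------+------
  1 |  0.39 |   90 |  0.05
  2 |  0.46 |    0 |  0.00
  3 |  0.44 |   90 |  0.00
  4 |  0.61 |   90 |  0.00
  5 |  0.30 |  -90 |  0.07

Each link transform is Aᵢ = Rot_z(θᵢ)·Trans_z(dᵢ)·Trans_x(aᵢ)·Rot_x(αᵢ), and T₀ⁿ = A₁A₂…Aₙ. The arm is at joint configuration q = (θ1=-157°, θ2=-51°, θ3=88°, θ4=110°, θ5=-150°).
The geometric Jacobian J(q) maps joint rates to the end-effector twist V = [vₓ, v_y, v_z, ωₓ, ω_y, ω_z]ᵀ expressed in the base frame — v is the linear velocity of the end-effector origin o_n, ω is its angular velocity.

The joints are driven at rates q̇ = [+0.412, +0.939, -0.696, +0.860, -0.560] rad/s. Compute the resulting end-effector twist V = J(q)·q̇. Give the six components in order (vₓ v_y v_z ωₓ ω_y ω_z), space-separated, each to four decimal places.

o_n = [-0.9641, -0.0257, 0.0446]
J₁: ẑ×o_n = [0.0257, -0.9641, 0.0000], ω = ẑ
J2: z=[-0.3907, 0.9205, 0.0000] o=[-0.3590, -0.1524, 0.0500] → [-0.0050, -0.0021, 0.5075, -0.3907, 0.9205, 0.0000]
J3: z=[-0.3907, 0.9205, 0.0000] o=[-0.6255, -0.2655, -0.3075] → [0.3241, 0.1376, 0.2180, -0.3907, 0.9205, 0.0000]
J4: z=[-0.5540, -0.2351, -0.7986] o=[-0.9489, -0.4028, -0.0427] → [0.2806, 0.0605, -0.2124, -0.5540, -0.2351, -0.7986]
J5: z=[-0.8245, 0.0216, 0.5655] o=[-1.0195, 0.1899, -0.1682] → [0.1266, 0.2069, 0.1766, -0.8245, 0.0216, 0.5655]
V = J·q̇ = [-0.0492, -0.5588, 0.0432, -0.1097, 0.0094, -0.5915]

-0.0492 -0.5588 0.0432 -0.1097 0.0094 -0.5915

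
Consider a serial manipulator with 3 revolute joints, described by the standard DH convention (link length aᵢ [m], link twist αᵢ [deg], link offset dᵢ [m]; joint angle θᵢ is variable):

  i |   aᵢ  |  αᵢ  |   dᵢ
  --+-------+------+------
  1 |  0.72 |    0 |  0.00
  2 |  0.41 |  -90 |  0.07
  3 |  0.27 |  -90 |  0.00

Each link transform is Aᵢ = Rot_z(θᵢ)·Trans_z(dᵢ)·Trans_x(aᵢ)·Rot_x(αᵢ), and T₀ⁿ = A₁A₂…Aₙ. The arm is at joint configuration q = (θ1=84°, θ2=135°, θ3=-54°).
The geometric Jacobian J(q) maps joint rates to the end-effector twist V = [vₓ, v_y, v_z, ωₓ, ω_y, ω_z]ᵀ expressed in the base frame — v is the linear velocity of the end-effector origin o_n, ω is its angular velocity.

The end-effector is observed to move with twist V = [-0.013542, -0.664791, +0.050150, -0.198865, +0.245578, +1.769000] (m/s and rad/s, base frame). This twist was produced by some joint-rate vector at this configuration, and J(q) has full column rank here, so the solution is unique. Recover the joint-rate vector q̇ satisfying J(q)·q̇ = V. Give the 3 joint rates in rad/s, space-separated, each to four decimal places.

0.9780 0.7910 -0.3160

o_n = [-0.3667, 0.3582, 0.2884]
J₁: ẑ×o_n = [-0.3582, -0.3667, 0.0000], ω = ẑ
J2: z=[0.0000, 0.0000, 1.0000] o=[0.0753, 0.7161, 0.0000] → [0.3579, -0.4420, 0.0000, 0.0000, 0.0000, 1.0000]
J3: z=[0.6293, -0.7771, 0.0000] o=[-0.2434, 0.4580, 0.0700] → [-0.1698, -0.1375, -0.1587, 0.6293, -0.7771, 0.0000]
q̇ = J⁺·V = [0.9780, 0.7910, -0.3160]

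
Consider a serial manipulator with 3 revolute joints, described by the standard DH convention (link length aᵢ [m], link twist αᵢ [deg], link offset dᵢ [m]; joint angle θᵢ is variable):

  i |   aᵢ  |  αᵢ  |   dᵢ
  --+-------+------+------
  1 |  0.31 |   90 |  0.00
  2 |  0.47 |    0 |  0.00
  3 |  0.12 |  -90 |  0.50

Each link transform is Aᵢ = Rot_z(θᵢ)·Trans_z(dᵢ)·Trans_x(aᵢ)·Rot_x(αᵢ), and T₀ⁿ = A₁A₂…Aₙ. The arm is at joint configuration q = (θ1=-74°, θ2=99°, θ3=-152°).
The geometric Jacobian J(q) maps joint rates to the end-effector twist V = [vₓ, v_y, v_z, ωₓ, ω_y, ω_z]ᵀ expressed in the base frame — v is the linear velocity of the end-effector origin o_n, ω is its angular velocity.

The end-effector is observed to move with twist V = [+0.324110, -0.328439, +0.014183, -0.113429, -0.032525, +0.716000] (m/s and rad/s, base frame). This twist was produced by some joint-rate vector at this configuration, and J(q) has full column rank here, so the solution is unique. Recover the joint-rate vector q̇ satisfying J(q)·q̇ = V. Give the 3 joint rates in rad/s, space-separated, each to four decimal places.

o_n = [-0.3955, -0.4346, 0.3684]
J₁: ẑ×o_n = [0.4346, -0.3955, 0.0000], ω = ẑ
J2: z=[-0.9613, -0.2756, 0.0000] o=[0.0854, -0.2980, 0.0000] → [-0.1015, 0.3541, -0.0013, -0.9613, -0.2756, 0.0000]
J3: z=[-0.9613, -0.2756, 0.0000] o=[0.0652, -0.2273, 0.4642] → [0.0264, -0.0921, 0.0722, -0.9613, -0.2756, 0.0000]
q̇ = J⁺·V = [0.7160, -0.0770, 0.1950]

0.7160 -0.0770 0.1950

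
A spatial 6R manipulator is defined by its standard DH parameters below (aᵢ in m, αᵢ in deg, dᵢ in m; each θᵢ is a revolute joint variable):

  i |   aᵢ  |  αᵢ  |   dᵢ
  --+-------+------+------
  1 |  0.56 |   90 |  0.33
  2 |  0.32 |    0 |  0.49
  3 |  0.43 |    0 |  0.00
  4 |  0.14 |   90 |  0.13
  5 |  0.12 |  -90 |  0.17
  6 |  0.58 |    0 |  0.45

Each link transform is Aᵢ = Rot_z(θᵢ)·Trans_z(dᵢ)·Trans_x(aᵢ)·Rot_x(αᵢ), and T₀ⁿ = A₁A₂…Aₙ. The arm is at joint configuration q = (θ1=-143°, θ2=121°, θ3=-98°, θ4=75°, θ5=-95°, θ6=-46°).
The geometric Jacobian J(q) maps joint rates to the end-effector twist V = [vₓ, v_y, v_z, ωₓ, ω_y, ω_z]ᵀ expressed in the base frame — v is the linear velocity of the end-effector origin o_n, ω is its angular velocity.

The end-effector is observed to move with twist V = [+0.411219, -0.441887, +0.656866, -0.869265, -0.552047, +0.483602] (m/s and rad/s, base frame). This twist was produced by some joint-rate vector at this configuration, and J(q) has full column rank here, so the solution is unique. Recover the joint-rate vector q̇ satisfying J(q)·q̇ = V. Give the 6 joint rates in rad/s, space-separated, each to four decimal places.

o_n = [-1.0718, -0.7327, 1.3915]
J₁: ẑ×o_n = [0.7327, -1.0718, 0.0000], ω = ẑ
J2: z=[-0.6018, 0.7986, 0.0000] o=[-0.4472, -0.3370, 0.3300] → [0.8477, 0.6388, 0.7370, -0.6018, 0.7986, 0.0000]
J3: z=[-0.6018, 0.7986, 0.0000] o=[-0.6105, 0.1535, 0.6043] → [0.6287, 0.4737, 0.9018, -0.6018, 0.7986, 0.0000]
J4: z=[-0.6018, 0.7986, 0.0000] o=[-0.9266, -0.0847, 0.7723] → [0.4945, 0.3726, 0.5060, -0.6018, 0.7986, 0.0000]
J5: z=[-0.7909, -0.5960, 0.1392] o=[-0.9893, 0.0308, 0.9109] → [-0.1801, 0.3685, 0.5547, -0.7909, -0.5960, 0.1392]
J6: z=[0.1632, 0.0138, 0.9865] o=[-1.0530, -0.1668, 0.9242] → [0.5647, -0.0949, -0.0921, 0.1632, 0.0138, 0.9865]
q̇ = J⁺·V = [0.9540, 0.7070, -0.2650, -0.4130, 0.9510, -0.6110]

0.9540 0.7070 -0.2650 -0.4130 0.9510 -0.6110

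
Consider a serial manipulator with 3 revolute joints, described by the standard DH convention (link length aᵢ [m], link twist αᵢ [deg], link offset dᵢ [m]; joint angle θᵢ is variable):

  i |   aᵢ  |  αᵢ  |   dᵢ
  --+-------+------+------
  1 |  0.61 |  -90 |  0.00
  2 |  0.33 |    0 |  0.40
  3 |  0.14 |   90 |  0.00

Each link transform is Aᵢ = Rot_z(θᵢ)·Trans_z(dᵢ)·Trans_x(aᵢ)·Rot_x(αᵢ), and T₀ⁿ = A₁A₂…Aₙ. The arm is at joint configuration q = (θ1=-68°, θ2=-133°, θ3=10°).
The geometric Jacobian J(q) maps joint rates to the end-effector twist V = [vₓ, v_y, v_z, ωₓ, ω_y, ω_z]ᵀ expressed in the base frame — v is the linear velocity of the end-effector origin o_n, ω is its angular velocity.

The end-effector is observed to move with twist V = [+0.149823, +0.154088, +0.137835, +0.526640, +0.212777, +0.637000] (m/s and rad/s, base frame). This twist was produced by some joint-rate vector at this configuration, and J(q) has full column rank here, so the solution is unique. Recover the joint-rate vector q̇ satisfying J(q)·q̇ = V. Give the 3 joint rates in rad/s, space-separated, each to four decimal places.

o_n = [0.4865, -0.1364, 0.3588]
J₁: ẑ×o_n = [0.1364, 0.4865, -0.0000], ω = ẑ
J2: z=[0.9272, 0.3746, 0.0000] o=[0.2285, -0.5656, 0.0000] → [0.1344, -0.3326, 0.3013, 0.9272, 0.3746, 0.0000]
J3: z=[0.9272, 0.3746, 0.0000] o=[0.5151, -0.2071, 0.2413] → [0.0440, -0.1089, 0.0762, 0.9272, 0.3746, 0.0000]
q̇ = J⁺·V = [0.6370, 0.4200, 0.1480]

0.6370 0.4200 0.1480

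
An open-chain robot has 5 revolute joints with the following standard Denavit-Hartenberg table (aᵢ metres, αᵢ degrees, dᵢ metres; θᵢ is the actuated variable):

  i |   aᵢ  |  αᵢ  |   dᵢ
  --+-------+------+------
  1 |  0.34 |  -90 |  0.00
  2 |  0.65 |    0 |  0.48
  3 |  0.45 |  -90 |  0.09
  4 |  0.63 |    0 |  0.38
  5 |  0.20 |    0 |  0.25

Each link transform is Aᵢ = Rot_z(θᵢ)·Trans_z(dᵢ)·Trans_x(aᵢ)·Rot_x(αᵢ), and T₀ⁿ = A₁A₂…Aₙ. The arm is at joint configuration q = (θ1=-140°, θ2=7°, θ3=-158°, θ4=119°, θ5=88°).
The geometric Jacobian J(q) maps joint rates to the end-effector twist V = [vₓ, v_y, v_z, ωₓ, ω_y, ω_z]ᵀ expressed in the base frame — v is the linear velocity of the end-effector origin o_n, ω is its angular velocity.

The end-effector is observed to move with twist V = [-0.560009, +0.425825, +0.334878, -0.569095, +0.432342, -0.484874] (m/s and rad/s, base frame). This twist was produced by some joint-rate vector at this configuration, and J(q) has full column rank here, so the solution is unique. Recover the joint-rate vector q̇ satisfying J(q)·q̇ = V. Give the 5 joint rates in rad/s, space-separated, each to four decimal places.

-0.7700 -0.5040 -0.1930 0.8910 -0.5650

o_n = [-0.9406, -0.9326, 0.4555]
J₁: ẑ×o_n = [0.9326, -0.9406, 0.0000], ω = ẑ
J2: z=[0.6428, -0.7660, 0.0000] o=[-0.2605, -0.2185, 0.0000] → [-0.3489, -0.2928, -0.9800, 0.6428, -0.7660, 0.0000]
J3: z=[0.6428, -0.7660, 0.0000] o=[-0.4461, -1.0009, -0.0792] → [-0.4096, -0.3437, -0.3348, 0.6428, -0.7660, 0.0000]
J4: z=[-0.3714, -0.3116, 0.8746] o=[-0.0868, -0.8169, 0.1389] → [0.0025, -0.6292, -0.2231, -0.3714, -0.3116, 0.8746]
J5: z=[-0.3714, -0.3116, 0.8746] o=[-0.7867, -0.6849, 0.3232] → [0.1754, -0.0855, 0.0440, -0.3714, -0.3116, 0.8746]
q̇ = J⁺·V = [-0.7700, -0.5040, -0.1930, 0.8910, -0.5650]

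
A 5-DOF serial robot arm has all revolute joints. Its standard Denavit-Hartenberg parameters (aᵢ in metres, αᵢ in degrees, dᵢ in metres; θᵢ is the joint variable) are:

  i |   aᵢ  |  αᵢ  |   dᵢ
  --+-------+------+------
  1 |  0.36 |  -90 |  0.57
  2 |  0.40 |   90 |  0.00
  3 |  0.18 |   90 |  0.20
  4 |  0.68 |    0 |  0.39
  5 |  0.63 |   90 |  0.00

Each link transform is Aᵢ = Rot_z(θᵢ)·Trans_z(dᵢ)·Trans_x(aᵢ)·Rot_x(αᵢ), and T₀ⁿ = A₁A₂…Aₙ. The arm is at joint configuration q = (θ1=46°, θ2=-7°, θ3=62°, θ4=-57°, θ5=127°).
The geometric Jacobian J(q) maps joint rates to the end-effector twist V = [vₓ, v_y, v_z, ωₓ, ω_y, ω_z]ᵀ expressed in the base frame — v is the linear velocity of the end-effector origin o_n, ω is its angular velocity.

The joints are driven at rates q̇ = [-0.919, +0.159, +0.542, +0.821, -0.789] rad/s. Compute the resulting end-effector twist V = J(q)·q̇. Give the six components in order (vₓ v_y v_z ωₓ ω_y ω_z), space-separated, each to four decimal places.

o_n = [0.6377, 1.3702, 0.9246]
J₁: ẑ×o_n = [-1.3702, 0.6377, 0.0000], ω = ẑ
J2: z=[-0.7193, 0.6947, 0.0000] o=[0.2501, 0.2590, 0.5700] → [0.2463, 0.2551, -1.0686, -0.7193, 0.6947, 0.0000]
J3: z=[-0.0847, -0.0877, 0.9925] o=[0.5259, 0.5446, 0.6187] → [-0.8463, 0.1369, -0.0601, -0.0847, -0.0877, 0.9925]
J4: z=[0.9465, 0.3043, 0.1076] o=[0.4529, 0.6978, 0.8276] → [-0.0428, -0.0719, 0.5802, 0.9465, 0.3043, 0.1076]
J5: z=[0.9465, 0.3043, 0.1076] o=[0.7549, 1.2177, 0.3247] → [0.1661, -0.5804, 0.1800, 0.9465, 0.3043, 0.1076]
V = J·q̇ = [0.6734, -0.0724, 0.1319, -0.1300, 0.0727, -0.3776]

0.6734 -0.0724 0.1319 -0.1300 0.0727 -0.3776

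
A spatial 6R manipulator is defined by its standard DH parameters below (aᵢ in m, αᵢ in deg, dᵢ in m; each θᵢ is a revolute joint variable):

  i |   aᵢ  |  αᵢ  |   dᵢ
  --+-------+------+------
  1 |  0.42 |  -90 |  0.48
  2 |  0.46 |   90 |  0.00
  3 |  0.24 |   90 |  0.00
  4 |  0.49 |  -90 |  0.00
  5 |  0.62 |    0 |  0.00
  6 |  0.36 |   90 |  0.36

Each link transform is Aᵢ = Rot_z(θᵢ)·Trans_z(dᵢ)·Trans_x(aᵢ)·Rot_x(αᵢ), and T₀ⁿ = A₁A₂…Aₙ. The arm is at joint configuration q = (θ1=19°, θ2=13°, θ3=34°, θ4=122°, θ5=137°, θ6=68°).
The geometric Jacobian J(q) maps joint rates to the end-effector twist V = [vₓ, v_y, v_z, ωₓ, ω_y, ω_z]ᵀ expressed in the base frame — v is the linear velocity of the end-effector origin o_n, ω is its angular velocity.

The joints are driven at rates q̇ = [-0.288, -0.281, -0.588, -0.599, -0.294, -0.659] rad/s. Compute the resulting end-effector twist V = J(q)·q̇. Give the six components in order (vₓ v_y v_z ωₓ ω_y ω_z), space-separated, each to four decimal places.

-0.0701 0.0545 0.2148 0.0737 0.7314 -0.4442

o_n = [0.5669, 0.4847, -0.0312]
J₁: ẑ×o_n = [-0.4847, 0.5669, 0.0000], ω = ẑ
J2: z=[-0.3256, 0.9455, 0.0000] o=[0.3971, 0.1367, 0.4800] → [-0.4833, -0.1664, -0.2738, -0.3256, 0.9455, 0.0000]
J3: z=[0.2127, 0.0732, 0.9744] o=[0.8209, 0.2827, 0.3765] → [-0.2267, -0.1608, 0.0616, 0.2127, 0.0732, 0.9744]
J4: z=[0.7851, -0.6065, -0.1258] o=[0.9605, 0.4727, 0.3318] → [0.2216, 0.3344, -0.2293, 0.7851, -0.6065, -0.1258]
J5: z=[-0.6060, -0.7102, -0.3582] o=[0.8979, 0.2975, 0.7851] → [0.6468, -0.3761, -0.3485, -0.6060, -0.7102, -0.3582]
J6: z=[-0.6060, -0.7102, -0.3582] o=[0.6239, 0.7160, 0.4188] → [0.2367, -0.2523, 0.0997, -0.6060, -0.7102, -0.3582]
V = J·q̇ = [-0.0701, 0.0545, 0.2148, 0.0737, 0.7314, -0.4442]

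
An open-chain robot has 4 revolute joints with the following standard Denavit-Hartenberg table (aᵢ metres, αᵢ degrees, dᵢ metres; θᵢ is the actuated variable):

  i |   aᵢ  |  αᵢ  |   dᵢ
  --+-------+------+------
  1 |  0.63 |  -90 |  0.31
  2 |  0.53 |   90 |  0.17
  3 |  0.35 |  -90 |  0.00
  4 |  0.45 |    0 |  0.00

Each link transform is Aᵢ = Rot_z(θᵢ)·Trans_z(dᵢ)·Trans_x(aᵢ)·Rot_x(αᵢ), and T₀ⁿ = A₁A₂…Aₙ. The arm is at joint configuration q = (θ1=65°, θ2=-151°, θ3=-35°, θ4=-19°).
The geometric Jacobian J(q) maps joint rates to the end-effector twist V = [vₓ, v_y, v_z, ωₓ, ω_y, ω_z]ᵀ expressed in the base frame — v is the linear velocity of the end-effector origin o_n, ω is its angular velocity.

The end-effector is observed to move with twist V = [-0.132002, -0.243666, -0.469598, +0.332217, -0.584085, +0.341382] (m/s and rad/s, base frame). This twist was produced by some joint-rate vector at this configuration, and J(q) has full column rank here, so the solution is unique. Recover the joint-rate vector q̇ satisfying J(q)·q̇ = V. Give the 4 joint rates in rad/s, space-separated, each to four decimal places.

o_n = [0.0546, -0.5332, 0.7468]
J₁: ẑ×o_n = [0.5332, 0.0546, -0.0000], ω = ẑ
J2: z=[-0.9063, 0.4226, 0.0000] o=[0.2662, 0.5710, 0.3100] → [0.1846, 0.3959, 1.0902, -0.9063, 0.4226, 0.0000]
J3: z=[-0.2049, -0.4394, -0.8746] o=[-0.0837, 0.2227, 0.5669] → [-0.7401, -0.0841, 0.2156, -0.2049, -0.4394, -0.8746]
J4: z=[-0.9544, -0.1085, 0.2781] o=[-0.0078, -0.0894, 0.7059] → [0.1190, 0.0563, 0.4303, -0.9544, -0.1085, 0.2781]
q̇ = J⁺·V = [0.9650, -0.6020, 0.7340, 0.0660]

0.9650 -0.6020 0.7340 0.0660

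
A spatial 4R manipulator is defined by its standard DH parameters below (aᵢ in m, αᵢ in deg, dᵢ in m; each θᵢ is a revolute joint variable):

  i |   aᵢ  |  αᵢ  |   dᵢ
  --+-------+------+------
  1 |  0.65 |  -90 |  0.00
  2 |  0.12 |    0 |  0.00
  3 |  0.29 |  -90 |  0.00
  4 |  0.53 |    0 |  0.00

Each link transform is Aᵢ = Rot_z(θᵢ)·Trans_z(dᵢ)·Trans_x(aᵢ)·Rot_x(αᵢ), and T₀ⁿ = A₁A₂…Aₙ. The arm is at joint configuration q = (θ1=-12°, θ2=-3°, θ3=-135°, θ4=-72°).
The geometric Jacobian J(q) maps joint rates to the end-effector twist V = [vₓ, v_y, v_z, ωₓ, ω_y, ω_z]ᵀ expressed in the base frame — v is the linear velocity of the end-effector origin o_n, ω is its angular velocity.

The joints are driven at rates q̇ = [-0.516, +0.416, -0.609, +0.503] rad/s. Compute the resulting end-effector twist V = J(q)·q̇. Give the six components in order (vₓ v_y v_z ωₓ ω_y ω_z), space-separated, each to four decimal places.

o_n = [0.5280, 0.4031, 0.3099]
J₁: ẑ×o_n = [-0.4031, 0.5280, 0.0000], ω = ẑ
J2: z=[0.2079, 0.9781, 0.0000] o=[0.6358, -0.1351, 0.0000] → [0.3031, -0.0644, 0.2174, 0.2079, 0.9781, 0.0000]
J3: z=[0.2079, 0.9781, 0.0000] o=[0.7530, -0.1601, 0.0063] → [0.2970, -0.0631, 0.3372, 0.2079, 0.9781, 0.0000]
J4: z=[0.6545, -0.1391, 0.7431] o=[0.5422, -0.1153, 0.2003] → [-0.4005, -0.0823, 0.3373, 0.6545, -0.1391, 0.7431]
V = J·q̇ = [-0.0482, -0.3022, 0.0547, 0.2891, -0.2588, -0.1422]

-0.0482 -0.3022 0.0547 0.2891 -0.2588 -0.1422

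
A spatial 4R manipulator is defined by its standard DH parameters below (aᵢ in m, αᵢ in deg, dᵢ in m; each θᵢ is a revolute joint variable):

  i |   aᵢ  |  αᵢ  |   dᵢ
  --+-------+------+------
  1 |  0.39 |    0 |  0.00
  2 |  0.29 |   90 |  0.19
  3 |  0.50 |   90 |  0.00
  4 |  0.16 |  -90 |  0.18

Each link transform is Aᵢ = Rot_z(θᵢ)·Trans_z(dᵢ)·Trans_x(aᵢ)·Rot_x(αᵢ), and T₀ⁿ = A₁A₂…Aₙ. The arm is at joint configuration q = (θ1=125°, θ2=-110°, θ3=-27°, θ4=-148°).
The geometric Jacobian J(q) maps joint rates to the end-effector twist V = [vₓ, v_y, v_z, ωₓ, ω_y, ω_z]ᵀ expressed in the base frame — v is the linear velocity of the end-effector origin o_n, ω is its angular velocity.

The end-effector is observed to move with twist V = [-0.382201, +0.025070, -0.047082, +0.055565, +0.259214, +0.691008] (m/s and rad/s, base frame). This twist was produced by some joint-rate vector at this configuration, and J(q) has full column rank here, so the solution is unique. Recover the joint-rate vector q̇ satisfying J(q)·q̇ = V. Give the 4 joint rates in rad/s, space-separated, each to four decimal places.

0.6200 -0.1660 -0.2360 -0.2660

o_n = [0.2691, 0.5393, -0.1358]
J₁: ẑ×o_n = [-0.5393, 0.2691, 0.0000], ω = ẑ
J2: z=[0.0000, 0.0000, 1.0000] o=[-0.2237, 0.3195, 0.0000] → [-0.2198, 0.4928, 0.0000, 0.0000, 0.0000, 1.0000]
J3: z=[0.2588, -0.9659, 0.0000] o=[0.0564, 0.3945, 0.1900] → [0.3147, 0.0843, 0.2429, 0.2588, -0.9659, 0.0000]
J4: z=[-0.4385, -0.1175, -0.8910] o=[0.4867, 0.5098, -0.0370] → [0.0379, 0.1506, -0.0385, -0.4385, -0.1175, -0.8910]
q̇ = J⁺·V = [0.6200, -0.1660, -0.2360, -0.2660]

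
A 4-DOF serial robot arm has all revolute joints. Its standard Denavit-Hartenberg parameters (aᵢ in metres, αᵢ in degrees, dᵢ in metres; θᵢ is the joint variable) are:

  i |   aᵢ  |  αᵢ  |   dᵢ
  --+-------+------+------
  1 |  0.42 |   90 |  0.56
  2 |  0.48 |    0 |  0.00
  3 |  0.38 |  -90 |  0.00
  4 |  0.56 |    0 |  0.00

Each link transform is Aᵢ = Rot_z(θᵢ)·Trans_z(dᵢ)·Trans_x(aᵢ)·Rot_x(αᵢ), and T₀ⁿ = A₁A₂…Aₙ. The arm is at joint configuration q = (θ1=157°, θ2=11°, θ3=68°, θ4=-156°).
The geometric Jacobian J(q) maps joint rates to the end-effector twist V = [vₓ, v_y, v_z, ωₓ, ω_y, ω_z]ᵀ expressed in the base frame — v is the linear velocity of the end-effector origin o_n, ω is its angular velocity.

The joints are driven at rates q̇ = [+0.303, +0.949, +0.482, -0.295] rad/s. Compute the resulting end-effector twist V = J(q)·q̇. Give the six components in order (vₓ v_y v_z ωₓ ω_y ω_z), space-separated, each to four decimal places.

o_n = [-0.7082, 0.5481, 0.5224]
J₁: ẑ×o_n = [-0.5481, -0.7082, 0.0000], ω = ẑ
J2: z=[0.3907, 0.9205, 0.0000] o=[-0.3866, 0.1641, 0.5600] → [-0.0346, 0.0147, 0.4461, 0.3907, 0.9205, 0.0000]
J3: z=[0.3907, 0.9205, 0.0000] o=[-0.8203, 0.3482, 0.6516] → [-0.1189, 0.0505, -0.0251, 0.3907, 0.9205, 0.0000]
J4: z=[0.9036, -0.3836, 0.1908] o=[-0.8871, 0.3765, 1.0246] → [0.1599, 0.4879, 0.2236, 0.9036, -0.3836, 0.1908]
V = J·q̇ = [-0.3034, -0.3203, 0.3453, 0.2926, 1.4304, 0.2467]

-0.3034 -0.3203 0.3453 0.2926 1.4304 0.2467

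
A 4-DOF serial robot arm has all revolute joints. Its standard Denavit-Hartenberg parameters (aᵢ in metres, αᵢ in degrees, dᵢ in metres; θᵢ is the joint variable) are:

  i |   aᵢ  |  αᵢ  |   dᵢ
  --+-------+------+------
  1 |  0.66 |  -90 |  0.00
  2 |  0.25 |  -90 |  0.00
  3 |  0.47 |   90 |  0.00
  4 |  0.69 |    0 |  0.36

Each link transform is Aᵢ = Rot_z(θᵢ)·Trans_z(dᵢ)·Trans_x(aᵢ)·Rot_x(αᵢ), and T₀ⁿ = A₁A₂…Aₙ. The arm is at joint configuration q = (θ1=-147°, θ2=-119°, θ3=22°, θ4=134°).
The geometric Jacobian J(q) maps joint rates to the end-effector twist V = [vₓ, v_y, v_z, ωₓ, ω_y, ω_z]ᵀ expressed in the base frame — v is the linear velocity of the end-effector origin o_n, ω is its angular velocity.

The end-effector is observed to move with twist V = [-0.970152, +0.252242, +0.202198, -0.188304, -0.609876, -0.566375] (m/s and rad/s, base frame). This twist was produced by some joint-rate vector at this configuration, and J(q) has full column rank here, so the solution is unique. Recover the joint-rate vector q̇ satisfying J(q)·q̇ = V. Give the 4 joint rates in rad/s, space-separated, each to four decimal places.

-0.6620 0.7900 0.4750 -0.4110

o_n = [-0.5809, -0.7794, 0.5697]
J₁: ẑ×o_n = [0.7794, -0.5809, 0.0000], ω = ẑ
J2: z=[0.5446, -0.8387, 0.0000] o=[-0.5535, -0.3595, 0.0000] → [-0.4778, -0.3103, -0.2517, 0.5446, -0.8387, 0.0000]
J3: z=[-0.7335, -0.4764, 0.4848] o=[-0.4519, -0.2935, 0.2187] → [0.0684, 0.1949, 0.2950, -0.7335, -0.4764, 0.4848]
J4: z=[0.6573, -0.6787, 0.3276] o=[-0.3706, -0.0307, 0.5998] → [0.2657, -0.0491, -0.6349, 0.6573, -0.6787, 0.3276]
q̇ = J⁺·V = [-0.6620, 0.7900, 0.4750, -0.4110]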